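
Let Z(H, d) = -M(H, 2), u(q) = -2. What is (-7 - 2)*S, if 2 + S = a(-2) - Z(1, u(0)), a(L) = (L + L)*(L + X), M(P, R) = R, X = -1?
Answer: -108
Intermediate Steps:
Z(H, d) = -2 (Z(H, d) = -1*2 = -2)
a(L) = 2*L*(-1 + L) (a(L) = (L + L)*(L - 1) = (2*L)*(-1 + L) = 2*L*(-1 + L))
S = 12 (S = -2 + (2*(-2)*(-1 - 2) - 1*(-2)) = -2 + (2*(-2)*(-3) + 2) = -2 + (12 + 2) = -2 + 14 = 12)
(-7 - 2)*S = (-7 - 2)*12 = -9*12 = -108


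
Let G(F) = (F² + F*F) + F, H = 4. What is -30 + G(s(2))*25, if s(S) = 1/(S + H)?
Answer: -220/9 ≈ -24.444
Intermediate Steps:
s(S) = 1/(4 + S) (s(S) = 1/(S + 4) = 1/(4 + S))
G(F) = F + 2*F² (G(F) = (F² + F²) + F = 2*F² + F = F + 2*F²)
-30 + G(s(2))*25 = -30 + ((1 + 2/(4 + 2))/(4 + 2))*25 = -30 + ((1 + 2/6)/6)*25 = -30 + ((1 + 2*(⅙))/6)*25 = -30 + ((1 + ⅓)/6)*25 = -30 + ((⅙)*(4/3))*25 = -30 + (2/9)*25 = -30 + 50/9 = -220/9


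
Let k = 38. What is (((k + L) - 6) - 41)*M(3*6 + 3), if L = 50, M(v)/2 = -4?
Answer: -328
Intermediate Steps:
M(v) = -8 (M(v) = 2*(-4) = -8)
(((k + L) - 6) - 41)*M(3*6 + 3) = (((38 + 50) - 6) - 41)*(-8) = ((88 - 6) - 41)*(-8) = (82 - 41)*(-8) = 41*(-8) = -328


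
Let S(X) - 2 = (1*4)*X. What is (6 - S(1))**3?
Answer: 0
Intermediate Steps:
S(X) = 2 + 4*X (S(X) = 2 + (1*4)*X = 2 + 4*X)
(6 - S(1))**3 = (6 - (2 + 4*1))**3 = (6 - (2 + 4))**3 = (6 - 1*6)**3 = (6 - 6)**3 = 0**3 = 0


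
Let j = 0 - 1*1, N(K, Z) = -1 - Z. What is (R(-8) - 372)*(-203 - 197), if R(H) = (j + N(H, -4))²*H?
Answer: 161600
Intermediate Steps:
j = -1 (j = 0 - 1 = -1)
R(H) = 4*H (R(H) = (-1 + (-1 - 1*(-4)))²*H = (-1 + (-1 + 4))²*H = (-1 + 3)²*H = 2²*H = 4*H)
(R(-8) - 372)*(-203 - 197) = (4*(-8) - 372)*(-203 - 197) = (-32 - 372)*(-400) = -404*(-400) = 161600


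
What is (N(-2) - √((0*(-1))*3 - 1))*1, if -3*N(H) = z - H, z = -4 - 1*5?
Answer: 7/3 - I ≈ 2.3333 - 1.0*I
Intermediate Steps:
z = -9 (z = -4 - 5 = -9)
N(H) = 3 + H/3 (N(H) = -(-9 - H)/3 = 3 + H/3)
(N(-2) - √((0*(-1))*3 - 1))*1 = ((3 + (⅓)*(-2)) - √((0*(-1))*3 - 1))*1 = ((3 - ⅔) - √(0*3 - 1))*1 = (7/3 - √(0 - 1))*1 = (7/3 - √(-1))*1 = (7/3 - I)*1 = 7/3 - I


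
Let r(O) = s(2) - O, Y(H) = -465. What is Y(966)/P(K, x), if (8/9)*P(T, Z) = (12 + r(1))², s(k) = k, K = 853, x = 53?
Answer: -1240/507 ≈ -2.4458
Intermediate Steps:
r(O) = 2 - O
P(T, Z) = 1521/8 (P(T, Z) = 9*(12 + (2 - 1*1))²/8 = 9*(12 + (2 - 1))²/8 = 9*(12 + 1)²/8 = (9/8)*13² = (9/8)*169 = 1521/8)
Y(966)/P(K, x) = -465/1521/8 = -465*8/1521 = -1240/507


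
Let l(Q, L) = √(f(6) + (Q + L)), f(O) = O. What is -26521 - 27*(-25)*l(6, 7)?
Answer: -26521 + 675*√19 ≈ -23579.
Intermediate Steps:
l(Q, L) = √(6 + L + Q) (l(Q, L) = √(6 + (Q + L)) = √(6 + (L + Q)) = √(6 + L + Q))
-26521 - 27*(-25)*l(6, 7) = -26521 - 27*(-25)*√(6 + 7 + 6) = -26521 - (-675)*√19 = -26521 + 675*√19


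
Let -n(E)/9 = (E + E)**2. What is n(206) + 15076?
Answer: -1512620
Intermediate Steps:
n(E) = -36*E**2 (n(E) = -9*(E + E)**2 = -9*4*E**2 = -36*E**2)
n(206) + 15076 = -36*206**2 + 15076 = -36*42436 + 15076 = -1527696 + 15076 = -1512620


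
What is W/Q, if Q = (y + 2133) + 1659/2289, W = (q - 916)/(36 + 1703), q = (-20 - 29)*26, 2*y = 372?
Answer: -23871/43970615 ≈ -0.00054289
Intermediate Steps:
y = 186 (y = (½)*372 = 186)
q = -1274 (q = -49*26 = -1274)
W = -2190/1739 (W = (-1274 - 916)/(36 + 1703) = -2190/1739 ≈ -1.2593)
Q = 252850/109 (Q = (186 + 2133) + 1659/2289 = 2319 + 1659*(1/2289) = 2319 + 79/109 = 252850/109 ≈ 2319.7)
W/Q = -2190/(1739*252850/109) = -2190/1739*109/252850 = -23871/43970615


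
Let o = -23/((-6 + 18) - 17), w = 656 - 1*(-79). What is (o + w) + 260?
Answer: 4998/5 ≈ 999.60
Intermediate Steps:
w = 735 (w = 656 + 79 = 735)
o = 23/5 (o = -23/(12 - 17) = -23/(-5) = -⅕*(-23) = 23/5 ≈ 4.6000)
(o + w) + 260 = (23/5 + 735) + 260 = 3698/5 + 260 = 4998/5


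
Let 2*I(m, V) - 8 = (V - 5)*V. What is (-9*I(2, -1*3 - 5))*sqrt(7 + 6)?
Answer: -504*sqrt(13) ≈ -1817.2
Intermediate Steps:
I(m, V) = 4 + V*(-5 + V)/2 (I(m, V) = 4 + ((V - 5)*V)/2 = 4 + ((-5 + V)*V)/2 = 4 + (V*(-5 + V))/2 = 4 + V*(-5 + V)/2)
(-9*I(2, -1*3 - 5))*sqrt(7 + 6) = (-9*(4 + (-1*3 - 5)**2/2 - 5*(-1*3 - 5)/2))*sqrt(7 + 6) = (-9*(4 + (-3 - 5)**2/2 - 5*(-3 - 5)/2))*sqrt(13) = (-9*(4 + (1/2)*(-8)**2 - 5/2*(-8)))*sqrt(13) = (-9*(4 + (1/2)*64 + 20))*sqrt(13) = (-9*(4 + 32 + 20))*sqrt(13) = (-9*56)*sqrt(13) = -504*sqrt(13)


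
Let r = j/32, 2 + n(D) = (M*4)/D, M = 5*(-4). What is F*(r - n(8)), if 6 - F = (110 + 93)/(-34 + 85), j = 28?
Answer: 10609/408 ≈ 26.002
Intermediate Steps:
M = -20
n(D) = -2 - 80/D (n(D) = -2 + (-20*4)/D = -2 - 80/D)
F = 103/51 (F = 6 - (110 + 93)/(-34 + 85) = 6 - 203/51 = 103/51 ≈ 2.0196)
r = 7/8 (r = 28/32 = 28*(1/32) = 7/8 ≈ 0.87500)
F*(r - n(8)) = 103*(7/8 - (-2 - 80/8))/51 = 103*(7/8 - (-2 - 80*⅛))/51 = 103*(7/8 - (-2 - 10))/51 = 103*(7/8 - 1*(-12))/51 = 103*(7/8 + 12)/51 = (103/51)*(103/8) = 10609/408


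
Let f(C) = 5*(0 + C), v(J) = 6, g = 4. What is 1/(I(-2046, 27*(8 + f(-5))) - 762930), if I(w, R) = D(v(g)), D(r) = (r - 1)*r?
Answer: -1/762900 ≈ -1.3108e-6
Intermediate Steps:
f(C) = 5*C
D(r) = r*(-1 + r) (D(r) = (-1 + r)*r = r*(-1 + r))
I(w, R) = 30 (I(w, R) = 6*(-1 + 6) = 6*5 = 30)
1/(I(-2046, 27*(8 + f(-5))) - 762930) = 1/(30 - 762930) = 1/(-762900) = -1/762900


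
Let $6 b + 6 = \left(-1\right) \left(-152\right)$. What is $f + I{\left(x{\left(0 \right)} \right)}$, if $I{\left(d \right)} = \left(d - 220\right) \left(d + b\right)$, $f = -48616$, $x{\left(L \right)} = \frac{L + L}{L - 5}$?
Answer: $- \frac{161908}{3} \approx -53969.0$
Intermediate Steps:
$b = \frac{73}{3}$ ($b = -1 + \frac{\left(-1\right) \left(-152\right)}{6} = -1 + \frac{1}{6} \cdot 152 = -1 + \frac{76}{3} = \frac{73}{3} \approx 24.333$)
$x{\left(L \right)} = \frac{2 L}{-5 + L}$
$I{\left(d \right)} = \left(-220 + d\right) \left(\frac{73}{3} + d\right)$ ($I{\left(d \right)} = \left(d - 220\right) \left(d + \frac{73}{3}\right) = \left(-220 + d\right) \left(\frac{73}{3} + d\right)$)
$f + I{\left(x{\left(0 \right)} \right)} = -48616 - \left(\frac{16060}{3} + 0 + \frac{587}{3} \cdot 2 \cdot 0 \frac{1}{-5 + 0}\right) = -48616 - \left(\frac{16060}{3} + 0 + \frac{587}{3} \cdot 2 \cdot 0 \frac{1}{-5}\right) = -48616 - \left(\frac{16060}{3} + 0 + \frac{587}{3} \cdot 2 \cdot 0 \left(- \frac{1}{5}\right)\right) = -48616 - \left(\frac{16060}{3} - 0^{2}\right) = -48616 + \left(- \frac{16060}{3} + 0 + 0\right) = -48616 - \frac{16060}{3} = - \frac{161908}{3}$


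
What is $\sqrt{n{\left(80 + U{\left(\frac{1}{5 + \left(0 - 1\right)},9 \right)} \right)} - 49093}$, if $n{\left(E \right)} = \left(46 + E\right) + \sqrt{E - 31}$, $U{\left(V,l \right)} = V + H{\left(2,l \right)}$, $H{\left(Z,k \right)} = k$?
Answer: $\frac{\sqrt{-195831 + 2 \sqrt{233}}}{2} \approx 221.25 i$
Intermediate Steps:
$U{\left(V,l \right)} = V + l$
$n{\left(E \right)} = 46 + E + \sqrt{-31 + E}$ ($n{\left(E \right)} = \left(46 + E\right) + \sqrt{-31 + E} = 46 + E + \sqrt{-31 + E}$)
$\sqrt{n{\left(80 + U{\left(\frac{1}{5 + \left(0 - 1\right)},9 \right)} \right)} - 49093} = \sqrt{\left(46 + \left(80 + \left(\frac{1}{5 + \left(0 - 1\right)} + 9\right)\right) + \sqrt{-31 + \left(80 + \left(\frac{1}{5 + \left(0 - 1\right)} + 9\right)\right)}\right) - 49093} = \sqrt{\left(46 + \left(80 + \left(\frac{1}{5 - 1} + 9\right)\right) + \sqrt{-31 + \left(80 + \left(\frac{1}{5 - 1} + 9\right)\right)}\right) - 49093} = \sqrt{\left(46 + \left(80 + \left(\frac{1}{4} + 9\right)\right) + \sqrt{-31 + \left(80 + \left(\frac{1}{4} + 9\right)\right)}\right) - 49093} = \sqrt{\left(46 + \left(80 + \frac{37}{4}\right) + \sqrt{-31 + \left(80 + \frac{37}{4}\right)}\right) - 49093} = \sqrt{\left(46 + \frac{357}{4} + \sqrt{-31 + \frac{357}{4}}\right) - 49093} = \sqrt{\left(46 + \frac{357}{4} + \sqrt{\frac{233}{4}}\right) - 49093} = \sqrt{\left(46 + \frac{357}{4} + \frac{\sqrt{233}}{2}\right) - 49093} = \sqrt{\left(\frac{541}{4} + \frac{\sqrt{233}}{2}\right) - 49093} = \sqrt{- \frac{195831}{4} + \frac{\sqrt{233}}{2}}$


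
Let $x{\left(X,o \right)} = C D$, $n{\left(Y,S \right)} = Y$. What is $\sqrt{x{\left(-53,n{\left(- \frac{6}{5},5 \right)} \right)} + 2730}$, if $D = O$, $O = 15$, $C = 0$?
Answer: $\sqrt{2730} \approx 52.249$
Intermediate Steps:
$D = 15$
$x{\left(X,o \right)} = 0$ ($x{\left(X,o \right)} = 0 \cdot 15 = 0$)
$\sqrt{x{\left(-53,n{\left(- \frac{6}{5},5 \right)} \right)} + 2730} = \sqrt{0 + 2730} = \sqrt{2730}$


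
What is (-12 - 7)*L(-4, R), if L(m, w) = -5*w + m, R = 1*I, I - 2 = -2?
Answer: 76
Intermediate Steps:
I = 0 (I = 2 - 2 = 0)
R = 0 (R = 1*0 = 0)
L(m, w) = m - 5*w
(-12 - 7)*L(-4, R) = (-12 - 7)*(-4 - 5*0) = -19*(-4 + 0) = -19*(-4) = 76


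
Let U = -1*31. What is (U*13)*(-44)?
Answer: 17732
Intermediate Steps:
U = -31
(U*13)*(-44) = -31*13*(-44) = -403*(-44) = 17732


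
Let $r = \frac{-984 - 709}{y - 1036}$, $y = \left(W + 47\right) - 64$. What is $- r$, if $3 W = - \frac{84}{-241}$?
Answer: $- \frac{408013}{253745} \approx -1.608$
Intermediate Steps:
$W = \frac{28}{241}$ ($W = \frac{\left(-84\right) \frac{1}{-241}}{3} = \frac{\left(-84\right) \left(- \frac{1}{241}\right)}{3} = \frac{1}{3} \cdot \frac{84}{241} = \frac{28}{241} \approx 0.11618$)
$y = - \frac{4069}{241}$ ($y = \left(\frac{28}{241} + 47\right) - 64 = \frac{11355}{241} - 64 = - \frac{4069}{241} \approx -16.884$)
$r = \frac{408013}{253745}$ ($r = \frac{-984 - 709}{- \frac{4069}{241} - 1036} = - \frac{1693}{- \frac{253745}{241}} = \left(-1693\right) \left(- \frac{241}{253745}\right) = \frac{408013}{253745} \approx 1.608$)
$- r = \left(-1\right) \frac{408013}{253745} = - \frac{408013}{253745}$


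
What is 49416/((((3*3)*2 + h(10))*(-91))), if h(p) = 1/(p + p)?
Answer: -988320/32851 ≈ -30.085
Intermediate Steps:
h(p) = 1/(2*p)
49416/((((3*3)*2 + h(10))*(-91))) = 49416/((((3*3)*2 + (½)/10)*(-91))) = 49416/(((9*2 + (½)*(⅒))*(-91))) = 49416/(((18 + 1/20)*(-91))) = 49416/(((361/20)*(-91))) = 49416/(-32851/20) = 49416*(-20/32851) = -988320/32851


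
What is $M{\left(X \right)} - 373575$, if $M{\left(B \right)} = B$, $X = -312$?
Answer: $-373887$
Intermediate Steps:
$M{\left(X \right)} - 373575 = -312 - 373575 = -373887$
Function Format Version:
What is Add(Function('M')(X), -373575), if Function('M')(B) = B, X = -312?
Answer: -373887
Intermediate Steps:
Add(Function('M')(X), -373575) = Add(-312, -373575) = -373887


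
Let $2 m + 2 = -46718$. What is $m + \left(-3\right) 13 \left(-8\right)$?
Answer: $-23048$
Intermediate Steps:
$m = -23360$ ($m = -1 + \frac{1}{2} \left(-46718\right) = -1 - 23359 = -23360$)
$m + \left(-3\right) 13 \left(-8\right) = -23360 + \left(-3\right) 13 \left(-8\right) = -23360 - -312 = -23360 + 312 = -23048$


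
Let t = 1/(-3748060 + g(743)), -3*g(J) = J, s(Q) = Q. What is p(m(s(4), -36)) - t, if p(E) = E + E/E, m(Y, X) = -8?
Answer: -78714458/11244923 ≈ -7.0000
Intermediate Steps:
g(J) = -J/3
t = -3/11244923 (t = 1/(-3748060 - ⅓*743) = 1/(-3748060 - 743/3) = 1/(-11244923/3) = -3/11244923 ≈ -2.6679e-7)
p(E) = 1 + E (p(E) = E + 1 = 1 + E)
p(m(s(4), -36)) - t = (1 - 8) - 1*(-3/11244923) = -7 + 3/11244923 = -78714458/11244923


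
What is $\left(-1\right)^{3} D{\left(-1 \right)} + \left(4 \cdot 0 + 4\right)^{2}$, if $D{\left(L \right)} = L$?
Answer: $17$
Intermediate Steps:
$\left(-1\right)^{3} D{\left(-1 \right)} + \left(4 \cdot 0 + 4\right)^{2} = \left(-1\right)^{3} \left(-1\right) + \left(4 \cdot 0 + 4\right)^{2} = \left(-1\right) \left(-1\right) + \left(0 + 4\right)^{2} = 1 + 4^{2} = 1 + 16 = 17$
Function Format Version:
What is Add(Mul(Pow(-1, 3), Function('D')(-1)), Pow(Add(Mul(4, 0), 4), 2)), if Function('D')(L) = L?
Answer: 17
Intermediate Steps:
Add(Mul(Pow(-1, 3), Function('D')(-1)), Pow(Add(Mul(4, 0), 4), 2)) = Add(Mul(Pow(-1, 3), -1), Pow(Add(Mul(4, 0), 4), 2)) = Add(Mul(-1, -1), Pow(Add(0, 4), 2)) = Add(1, Pow(4, 2)) = Add(1, 16) = 17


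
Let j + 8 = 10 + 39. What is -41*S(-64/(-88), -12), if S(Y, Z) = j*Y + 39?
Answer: -31037/11 ≈ -2821.5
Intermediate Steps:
j = 41 (j = -8 + (10 + 39) = -8 + 49 = 41)
S(Y, Z) = 39 + 41*Y (S(Y, Z) = 41*Y + 39 = 39 + 41*Y)
-41*S(-64/(-88), -12) = -41*(39 + 41*(-64/(-88))) = -41*(39 + 41*(-64*(-1/88))) = -41*(39 + 41*(8/11)) = -41*(39 + 328/11) = -41*757/11 = -31037/11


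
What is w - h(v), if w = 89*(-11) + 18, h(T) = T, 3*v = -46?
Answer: -2837/3 ≈ -945.67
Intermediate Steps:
v = -46/3 (v = (⅓)*(-46) = -46/3 ≈ -15.333)
w = -961 (w = -979 + 18 = -961)
w - h(v) = -961 - 1*(-46/3) = -961 + 46/3 = -2837/3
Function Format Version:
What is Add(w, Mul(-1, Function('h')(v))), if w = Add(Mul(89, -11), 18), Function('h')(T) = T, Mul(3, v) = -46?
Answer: Rational(-2837, 3) ≈ -945.67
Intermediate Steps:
v = Rational(-46, 3) (v = Mul(Rational(1, 3), -46) = Rational(-46, 3) ≈ -15.333)
w = -961 (w = Add(-979, 18) = -961)
Add(w, Mul(-1, Function('h')(v))) = Add(-961, Mul(-1, Rational(-46, 3))) = Add(-961, Rational(46, 3)) = Rational(-2837, 3)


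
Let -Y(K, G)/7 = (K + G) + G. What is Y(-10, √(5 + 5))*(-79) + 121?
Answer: -5409 + 1106*√10 ≈ -1911.5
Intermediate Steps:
Y(K, G) = -14*G - 7*K (Y(K, G) = -7*((K + G) + G) = -7*((G + K) + G) = -7*(K + 2*G) = -14*G - 7*K)
Y(-10, √(5 + 5))*(-79) + 121 = (-14*√(5 + 5) - 7*(-10))*(-79) + 121 = (-14*√10 + 70)*(-79) + 121 = (70 - 14*√10)*(-79) + 121 = (-5530 + 1106*√10) + 121 = -5409 + 1106*√10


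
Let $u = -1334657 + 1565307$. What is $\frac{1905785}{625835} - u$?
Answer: $- \frac{4124198199}{17881} \approx -2.3065 \cdot 10^{5}$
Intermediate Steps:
$u = 230650$
$\frac{1905785}{625835} - u = \frac{1905785}{625835} - 230650 = 1905785 \cdot \frac{1}{625835} - 230650 = \frac{54451}{17881} - 230650 = - \frac{4124198199}{17881}$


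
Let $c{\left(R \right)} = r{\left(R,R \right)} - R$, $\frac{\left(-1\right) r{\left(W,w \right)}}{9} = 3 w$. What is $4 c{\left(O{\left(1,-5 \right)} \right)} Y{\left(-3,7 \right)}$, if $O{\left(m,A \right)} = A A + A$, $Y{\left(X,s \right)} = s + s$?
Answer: $-31360$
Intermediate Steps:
$r{\left(W,w \right)} = - 27 w$ ($r{\left(W,w \right)} = - 9 \cdot 3 w = - 27 w$)
$Y{\left(X,s \right)} = 2 s$
$O{\left(m,A \right)} = A + A^{2}$ ($O{\left(m,A \right)} = A^{2} + A = A + A^{2}$)
$c{\left(R \right)} = - 28 R$ ($c{\left(R \right)} = - 27 R - R = - 28 R$)
$4 c{\left(O{\left(1,-5 \right)} \right)} Y{\left(-3,7 \right)} = 4 \left(- 28 \left(- 5 \left(1 - 5\right)\right)\right) 2 \cdot 7 = 4 \left(- 28 \left(\left(-5\right) \left(-4\right)\right)\right) 14 = 4 \left(\left(-28\right) 20\right) 14 = 4 \left(-560\right) 14 = \left(-2240\right) 14 = -31360$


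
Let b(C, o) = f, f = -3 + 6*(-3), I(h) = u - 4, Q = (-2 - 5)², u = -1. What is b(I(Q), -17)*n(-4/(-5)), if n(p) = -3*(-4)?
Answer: -252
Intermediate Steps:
Q = 49 (Q = (-7)² = 49)
n(p) = 12
I(h) = -5 (I(h) = -1 - 4 = -5)
f = -21 (f = -3 - 18 = -21)
b(C, o) = -21
b(I(Q), -17)*n(-4/(-5)) = -21*12 = -252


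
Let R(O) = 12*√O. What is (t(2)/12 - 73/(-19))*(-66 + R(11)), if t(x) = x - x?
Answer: -4818/19 + 876*√11/19 ≈ -100.67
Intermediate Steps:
t(x) = 0
(t(2)/12 - 73/(-19))*(-66 + R(11)) = (0/12 - 73/(-19))*(-66 + 12*√11) = (0*(1/12) - 73*(-1/19))*(-66 + 12*√11) = (0 + 73/19)*(-66 + 12*√11) = 73*(-66 + 12*√11)/19 = -4818/19 + 876*√11/19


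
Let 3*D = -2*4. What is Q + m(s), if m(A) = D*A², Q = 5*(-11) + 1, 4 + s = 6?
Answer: -194/3 ≈ -64.667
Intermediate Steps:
s = 2 (s = -4 + 6 = 2)
Q = -54 (Q = -55 + 1 = -54)
D = -8/3 (D = (-2*4)/3 = (⅓)*(-8) = -8/3 ≈ -2.6667)
m(A) = -8*A²/3
Q + m(s) = -54 - 8/3*2² = -54 - 8/3*4 = -54 - 32/3 = -194/3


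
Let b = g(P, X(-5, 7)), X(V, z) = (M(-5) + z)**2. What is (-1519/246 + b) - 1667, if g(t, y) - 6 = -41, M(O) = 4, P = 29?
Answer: -420211/246 ≈ -1708.2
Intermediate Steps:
X(V, z) = (4 + z)**2
g(t, y) = -35 (g(t, y) = 6 - 41 = -35)
b = -35
(-1519/246 + b) - 1667 = (-1519/246 - 35) - 1667 = -10129/246 - 1667 = -420211/246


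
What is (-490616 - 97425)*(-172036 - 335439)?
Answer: 298416106475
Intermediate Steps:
(-490616 - 97425)*(-172036 - 335439) = -588041*(-507475) = 298416106475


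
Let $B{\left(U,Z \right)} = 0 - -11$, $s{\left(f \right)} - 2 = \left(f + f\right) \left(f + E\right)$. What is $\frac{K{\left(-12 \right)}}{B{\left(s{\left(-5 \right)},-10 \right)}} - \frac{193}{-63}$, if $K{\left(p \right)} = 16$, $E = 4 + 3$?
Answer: $\frac{3131}{693} \approx 4.518$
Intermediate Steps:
$E = 7$
$s{\left(f \right)} = 2 + 2 f \left(7 + f\right)$ ($s{\left(f \right)} = 2 + \left(f + f\right) \left(f + 7\right) = 2 + 2 f \left(7 + f\right)$)
$B{\left(U,Z \right)} = 11$ ($B{\left(U,Z \right)} = 0 + 11 = 11$)
$\frac{K{\left(-12 \right)}}{B{\left(s{\left(-5 \right)},-10 \right)}} - \frac{193}{-63} = \frac{16}{11} - \frac{193}{-63} = 16 \cdot \frac{1}{11} - - \frac{193}{63} = \frac{16}{11} + \frac{193}{63} = \frac{3131}{693}$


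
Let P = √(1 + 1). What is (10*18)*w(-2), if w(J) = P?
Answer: 180*√2 ≈ 254.56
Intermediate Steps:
P = √2 ≈ 1.4142
w(J) = √2
(10*18)*w(-2) = (10*18)*√2 = 180*√2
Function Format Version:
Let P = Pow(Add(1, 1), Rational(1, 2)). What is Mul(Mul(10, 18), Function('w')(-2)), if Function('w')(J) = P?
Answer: Mul(180, Pow(2, Rational(1, 2))) ≈ 254.56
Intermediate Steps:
P = Pow(2, Rational(1, 2)) ≈ 1.4142
Function('w')(J) = Pow(2, Rational(1, 2))
Mul(Mul(10, 18), Function('w')(-2)) = Mul(Mul(10, 18), Pow(2, Rational(1, 2))) = Mul(180, Pow(2, Rational(1, 2)))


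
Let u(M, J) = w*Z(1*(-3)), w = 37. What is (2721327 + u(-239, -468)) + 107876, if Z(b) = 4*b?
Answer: 2828759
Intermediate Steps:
u(M, J) = -444 (u(M, J) = 37*(4*(1*(-3))) = 37*(4*(-3)) = 37*(-12) = -444)
(2721327 + u(-239, -468)) + 107876 = (2721327 - 444) + 107876 = 2720883 + 107876 = 2828759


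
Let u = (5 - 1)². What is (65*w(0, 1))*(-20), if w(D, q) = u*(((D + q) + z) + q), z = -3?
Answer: 20800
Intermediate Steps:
u = 16 (u = 4² = 16)
w(D, q) = -48 + 16*D + 32*q (w(D, q) = 16*(((D + q) - 3) + q) = 16*((-3 + D + q) + q) = 16*(-3 + D + 2*q) = -48 + 16*D + 32*q)
(65*w(0, 1))*(-20) = (65*(-48 + 16*0 + 32*1))*(-20) = (65*(-48 + 0 + 32))*(-20) = (65*(-16))*(-20) = -1040*(-20) = 20800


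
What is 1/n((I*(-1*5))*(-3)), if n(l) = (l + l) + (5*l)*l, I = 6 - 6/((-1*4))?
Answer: 4/254025 ≈ 1.5746e-5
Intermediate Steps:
I = 15/2 (I = 6 - 6/(-4) = 6 - 6*(-1)/4 = 6 - 1*(-3/2) = 6 + 3/2 = 15/2 ≈ 7.5000)
n(l) = 2*l + 5*l²
1/n((I*(-1*5))*(-3)) = 1/(((15*(-1*5)/2)*(-3))*(2 + 5*((15*(-1*5)/2)*(-3)))) = 1/((((15/2)*(-5))*(-3))*(2 + 5*(((15/2)*(-5))*(-3)))) = 1/((-75/2*(-3))*(2 + 5*(-75/2*(-3)))) = 1/(225*(2 + 5*(225/2))/2) = 1/(225*(2 + 1125/2)/2) = 1/((225/2)*(1129/2)) = 1/(254025/4) = 4/254025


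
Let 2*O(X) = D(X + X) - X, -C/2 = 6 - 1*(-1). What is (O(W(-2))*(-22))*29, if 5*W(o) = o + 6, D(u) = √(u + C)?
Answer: 1276/5 - 319*I*√310/5 ≈ 255.2 - 1123.3*I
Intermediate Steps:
C = -14 (C = -2*(6 - 1*(-1)) = -2*(6 + 1) = -2*7 = -14)
D(u) = √(-14 + u) (D(u) = √(u - 14) = √(-14 + u))
W(o) = 6/5 + o/5 (W(o) = (o + 6)/5 = (6 + o)/5 = 6/5 + o/5)
O(X) = √(-14 + 2*X)/2 - X/2 (O(X) = (√(-14 + (X + X)) - X)/2 = (√(-14 + 2*X) - X)/2 = √(-14 + 2*X)/2 - X/2)
(O(W(-2))*(-22))*29 = ((√(-14 + 2*(6/5 + (⅕)*(-2)))/2 - (6/5 + (⅕)*(-2))/2)*(-22))*29 = ((√(-14 + 2*(6/5 - ⅖))/2 - (6/5 - ⅖)/2)*(-22))*29 = ((√(-14 + 2*(⅘))/2 - ½*⅘)*(-22))*29 = ((√(-14 + 8/5)/2 - ⅖)*(-22))*29 = ((√(-62/5)/2 - ⅖)*(-22))*29 = (((I*√310/5)/2 - ⅖)*(-22))*29 = ((I*√310/10 - ⅖)*(-22))*29 = ((-⅖ + I*√310/10)*(-22))*29 = (44/5 - 11*I*√310/5)*29 = 1276/5 - 319*I*√310/5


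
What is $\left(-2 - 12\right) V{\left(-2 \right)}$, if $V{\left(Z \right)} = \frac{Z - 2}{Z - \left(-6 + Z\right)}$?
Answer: $\frac{28}{3} \approx 9.3333$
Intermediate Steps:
$V{\left(Z \right)} = - \frac{1}{3} + \frac{Z}{6}$ ($V{\left(Z \right)} = \frac{-2 + Z}{6} = \left(-2 + Z\right) \frac{1}{6} = - \frac{1}{3} + \frac{Z}{6}$)
$\left(-2 - 12\right) V{\left(-2 \right)} = \left(-2 - 12\right) \left(- \frac{1}{3} + \frac{1}{6} \left(-2\right)\right) = - 14 \left(- \frac{1}{3} - \frac{1}{3}\right) = \left(-14\right) \left(- \frac{2}{3}\right) = \frac{28}{3}$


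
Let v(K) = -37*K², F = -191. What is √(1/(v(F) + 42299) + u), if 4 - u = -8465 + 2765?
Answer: √9751279016795318/1307498 ≈ 75.525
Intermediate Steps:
u = 5704 (u = 4 - (-8465 + 2765) = 4 - 1*(-5700) = 4 + 5700 = 5704)
√(1/(v(F) + 42299) + u) = √(1/(-37*(-191)² + 42299) + 5704) = √(1/(-37*36481 + 42299) + 5704) = √(1/(-1349797 + 42299) + 5704) = √(1/(-1307498) + 5704) = √(-1/1307498 + 5704) = √(7457968591/1307498) = √9751279016795318/1307498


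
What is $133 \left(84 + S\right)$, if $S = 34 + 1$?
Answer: $15827$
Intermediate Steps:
$S = 35$
$133 \left(84 + S\right) = 133 \left(84 + 35\right) = 133 \cdot 119 = 15827$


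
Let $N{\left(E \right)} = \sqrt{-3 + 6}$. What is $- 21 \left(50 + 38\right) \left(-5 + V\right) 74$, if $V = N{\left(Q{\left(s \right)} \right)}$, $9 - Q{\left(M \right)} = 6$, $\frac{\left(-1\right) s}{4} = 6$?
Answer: $683760 - 136752 \sqrt{3} \approx 4.469 \cdot 10^{5}$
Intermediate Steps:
$s = -24$ ($s = \left(-4\right) 6 = -24$)
$Q{\left(M \right)} = 3$ ($Q{\left(M \right)} = 9 - 6 = 3$)
$N{\left(E \right)} = \sqrt{3}$
$V = \sqrt{3} \approx 1.732$
$- 21 \left(50 + 38\right) \left(-5 + V\right) 74 = - 21 \left(50 + 38\right) \left(-5 + \sqrt{3}\right) 74 = - 21 \cdot 88 \left(-5 + \sqrt{3}\right) 74 = - 21 \left(-440 + 88 \sqrt{3}\right) 74 = \left(9240 - 1848 \sqrt{3}\right) 74 = 683760 - 136752 \sqrt{3}$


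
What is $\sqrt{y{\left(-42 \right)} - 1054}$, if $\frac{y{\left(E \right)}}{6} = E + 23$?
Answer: $4 i \sqrt{73} \approx 34.176 i$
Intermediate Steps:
$y{\left(E \right)} = 138 + 6 E$ ($y{\left(E \right)} = 6 \left(E + 23\right) = 6 \left(23 + E\right) = 138 + 6 E$)
$\sqrt{y{\left(-42 \right)} - 1054} = \sqrt{\left(138 + 6 \left(-42\right)\right) - 1054} = \sqrt{\left(138 - 252\right) - 1054} = \sqrt{-114 - 1054} = \sqrt{-1168} = 4 i \sqrt{73}$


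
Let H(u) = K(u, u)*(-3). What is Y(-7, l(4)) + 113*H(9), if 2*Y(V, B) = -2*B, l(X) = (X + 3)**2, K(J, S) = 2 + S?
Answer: -3778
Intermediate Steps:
l(X) = (3 + X)**2
H(u) = -6 - 3*u (H(u) = (2 + u)*(-3) = -6 - 3*u)
Y(V, B) = -B (Y(V, B) = (-2*B)/2 = -B)
Y(-7, l(4)) + 113*H(9) = -(3 + 4)**2 + 113*(-6 - 3*9) = -1*7**2 + 113*(-6 - 27) = -1*49 + 113*(-33) = -49 - 3729 = -3778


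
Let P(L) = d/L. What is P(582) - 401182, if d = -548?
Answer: -116744236/291 ≈ -4.0118e+5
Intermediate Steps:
P(L) = -548/L
P(582) - 401182 = -548/582 - 401182 = -548*1/582 - 401182 = -274/291 - 401182 = -116744236/291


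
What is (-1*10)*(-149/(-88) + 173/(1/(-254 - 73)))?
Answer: 24890495/44 ≈ 5.6569e+5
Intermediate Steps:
(-1*10)*(-149/(-88) + 173/(1/(-254 - 73))) = -10*(-149*(-1/88) + 173/(1/(-327))) = -10*(149/88 + 173/(-1/327)) = -10*(149/88 + 173*(-327)) = -10*(149/88 - 56571) = -10*(-4978099/88) = 24890495/44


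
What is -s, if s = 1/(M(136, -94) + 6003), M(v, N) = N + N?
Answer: -1/5815 ≈ -0.00017197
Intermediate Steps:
M(v, N) = 2*N
s = 1/5815 (s = 1/(2*(-94) + 6003) = 1/(-188 + 6003) = 1/5815 ≈ 0.00017197)
-s = -1*1/5815 = -1/5815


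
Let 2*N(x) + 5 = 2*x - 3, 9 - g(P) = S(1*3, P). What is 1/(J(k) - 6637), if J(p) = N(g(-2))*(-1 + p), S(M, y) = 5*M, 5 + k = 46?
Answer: -1/7037 ≈ -0.00014211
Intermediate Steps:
k = 41 (k = -5 + 46 = 41)
g(P) = -6 (g(P) = 9 - 5*1*3 = 9 - 5*3 = 9 - 1*15 = 9 - 15 = -6)
N(x) = -4 + x (N(x) = -5/2 + (2*x - 3)/2 = -5/2 + (-3 + 2*x)/2 = -5/2 + (-3/2 + x) = -4 + x)
J(p) = 10 - 10*p (J(p) = (-4 - 6)*(-1 + p) = -10*(-1 + p) = 10 - 10*p)
1/(J(k) - 6637) = 1/((10 - 10*41) - 6637) = 1/((10 - 410) - 6637) = 1/(-400 - 6637) = 1/(-7037) = -1/7037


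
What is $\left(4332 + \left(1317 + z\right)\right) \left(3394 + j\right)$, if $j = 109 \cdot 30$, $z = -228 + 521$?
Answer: $39597488$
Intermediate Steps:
$z = 293$
$j = 3270$
$\left(4332 + \left(1317 + z\right)\right) \left(3394 + j\right) = \left(4332 + \left(1317 + 293\right)\right) \left(3394 + 3270\right) = \left(4332 + 1610\right) 6664 = 5942 \cdot 6664 = 39597488$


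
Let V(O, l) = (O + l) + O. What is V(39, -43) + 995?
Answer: 1030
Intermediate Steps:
V(O, l) = l + 2*O
V(39, -43) + 995 = (-43 + 2*39) + 995 = (-43 + 78) + 995 = 35 + 995 = 1030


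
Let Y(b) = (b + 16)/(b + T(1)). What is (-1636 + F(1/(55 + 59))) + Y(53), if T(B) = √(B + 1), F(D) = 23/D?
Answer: 2771359/2807 - 69*√2/2807 ≈ 987.27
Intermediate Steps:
T(B) = √(1 + B)
Y(b) = (16 + b)/(b + √2) (Y(b) = (b + 16)/(b + √(1 + 1)) = (16 + b)/(b + √2))
(-1636 + F(1/(55 + 59))) + Y(53) = (-1636 + 23/(1/(55 + 59))) + (16 + 53)/(53 + √2) = (-1636 + 23/(1/114)) + 69/(53 + √2) = (-1636 + 23*114) + 69/(53 + √2) = (-1636 + 2622) + 69/(53 + √2) = 986 + 69/(53 + √2)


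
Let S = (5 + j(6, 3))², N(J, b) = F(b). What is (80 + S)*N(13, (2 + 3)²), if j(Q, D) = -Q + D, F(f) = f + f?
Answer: 4200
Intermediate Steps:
F(f) = 2*f
N(J, b) = 2*b
j(Q, D) = D - Q
S = 4 (S = (5 + (3 - 1*6))² = (5 + (3 - 6))² = (5 - 3)² = 2² = 4)
(80 + S)*N(13, (2 + 3)²) = (80 + 4)*(2*(2 + 3)²) = 84*(2*5²) = 84*(2*25) = 84*50 = 4200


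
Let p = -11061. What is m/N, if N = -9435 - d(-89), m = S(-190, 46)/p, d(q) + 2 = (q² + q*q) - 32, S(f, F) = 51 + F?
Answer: 97/279212823 ≈ 3.4741e-7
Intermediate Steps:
d(q) = -34 + 2*q² (d(q) = -2 + ((q² + q*q) - 32) = -2 + ((q² + q²) - 32) = -2 + (2*q² - 32) = -2 + (-32 + 2*q²) = -34 + 2*q²)
m = -97/11061 (m = (51 + 46)/(-11061) = 97*(-1/11061) = -97/11061 ≈ -0.0087696)
N = -25243 (N = -9435 - (-34 + 2*(-89)²) = -9435 - (-34 + 2*7921) = -9435 - (-34 + 15842) = -9435 - 1*15808 = -9435 - 15808 = -25243)
m/N = -97/11061/(-25243) = -97/11061*(-1/25243) = 97/279212823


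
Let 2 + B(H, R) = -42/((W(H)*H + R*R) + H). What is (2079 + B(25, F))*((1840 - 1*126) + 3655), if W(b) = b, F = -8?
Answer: 189568652/17 ≈ 1.1151e+7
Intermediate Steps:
B(H, R) = -2 - 42/(H + H² + R²) (B(H, R) = -2 - 42/((H*H + R*R) + H) = -2 - 42/((H² + R²) + H) = -2 - 42/(H + H² + R²))
(2079 + B(25, F))*((1840 - 1*126) + 3655) = (2079 + 2*(-21 - 1*25 - 1*25² - 1*(-8)²)/(25 + 25² + (-8)²))*((1840 - 1*126) + 3655) = (2079 + 2*(-21 - 25 - 1*625 - 1*64)/(25 + 625 + 64))*((1840 - 126) + 3655) = (2079 + 2*(-21 - 25 - 625 - 64)/714)*(1714 + 3655) = (2079 + 2*(1/714)*(-735))*5369 = (2079 - 35/17)*5369 = (35308/17)*5369 = 189568652/17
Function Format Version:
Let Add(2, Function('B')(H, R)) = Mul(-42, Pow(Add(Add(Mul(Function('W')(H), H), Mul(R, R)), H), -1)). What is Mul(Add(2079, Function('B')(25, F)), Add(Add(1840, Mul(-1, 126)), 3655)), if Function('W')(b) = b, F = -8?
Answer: Rational(189568652, 17) ≈ 1.1151e+7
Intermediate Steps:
Function('B')(H, R) = Add(-2, Mul(-42, Pow(Add(H, Pow(H, 2), Pow(R, 2)), -1))) (Function('B')(H, R) = Add(-2, Mul(-42, Pow(Add(Add(Mul(H, H), Mul(R, R)), H), -1))) = Add(-2, Mul(-42, Pow(Add(Add(Pow(H, 2), Pow(R, 2)), H), -1))) = Add(-2, Mul(-42, Pow(Add(H, Pow(H, 2), Pow(R, 2)), -1))))
Mul(Add(2079, Function('B')(25, F)), Add(Add(1840, Mul(-1, 126)), 3655)) = Mul(Add(2079, Mul(2, Pow(Add(25, Pow(25, 2), Pow(-8, 2)), -1), Add(-21, Mul(-1, 25), Mul(-1, Pow(25, 2)), Mul(-1, Pow(-8, 2))))), Add(Add(1840, Mul(-1, 126)), 3655)) = Mul(Add(2079, Mul(2, Pow(Add(25, 625, 64), -1), Add(-21, -25, Mul(-1, 625), Mul(-1, 64)))), Add(Add(1840, -126), 3655)) = Mul(Add(2079, Mul(2, Pow(714, -1), Add(-21, -25, -625, -64))), Add(1714, 3655)) = Mul(Add(2079, Mul(2, Rational(1, 714), -735)), 5369) = Mul(Add(2079, Rational(-35, 17)), 5369) = Mul(Rational(35308, 17), 5369) = Rational(189568652, 17)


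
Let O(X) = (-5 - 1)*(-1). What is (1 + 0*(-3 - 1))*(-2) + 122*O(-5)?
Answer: 730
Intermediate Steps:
O(X) = 6 (O(X) = -6*(-1) = 6)
(1 + 0*(-3 - 1))*(-2) + 122*O(-5) = (1 + 0*(-3 - 1))*(-2) + 122*6 = (1 + 0*(-4))*(-2) + 732 = (1 + 0)*(-2) + 732 = 1*(-2) + 732 = -2 + 732 = 730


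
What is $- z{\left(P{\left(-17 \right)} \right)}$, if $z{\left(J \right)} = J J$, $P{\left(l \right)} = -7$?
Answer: $-49$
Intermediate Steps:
$z{\left(J \right)} = J^{2}$
$- z{\left(P{\left(-17 \right)} \right)} = - \left(-7\right)^{2} = \left(-1\right) 49 = -49$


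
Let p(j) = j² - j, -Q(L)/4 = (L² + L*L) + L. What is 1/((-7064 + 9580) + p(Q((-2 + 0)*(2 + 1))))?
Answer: 1/72476 ≈ 1.3798e-5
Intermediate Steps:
Q(L) = -8*L² - 4*L (Q(L) = -4*((L² + L*L) + L) = -4*((L² + L²) + L) = -4*(2*L² + L) = -4*(L + 2*L²) = -8*L² - 4*L)
1/((-7064 + 9580) + p(Q((-2 + 0)*(2 + 1)))) = 1/((-7064 + 9580) + (-4*(-2 + 0)*(2 + 1)*(1 + 2*((-2 + 0)*(2 + 1))))*(-1 - 4*(-2 + 0)*(2 + 1)*(1 + 2*((-2 + 0)*(2 + 1))))) = 1/(2516 + (-4*(-2*3)*(1 + 2*(-2*3)))*(-1 - 4*(-2*3)*(1 + 2*(-2*3)))) = 1/(2516 + (-4*(-6)*(1 + 2*(-6)))*(-1 - 4*(-6)*(1 + 2*(-6)))) = 1/(2516 + (-4*(-6)*(1 - 12))*(-1 - 4*(-6)*(1 - 12))) = 1/(2516 + (-4*(-6)*(-11))*(-1 - 4*(-6)*(-11))) = 1/(2516 - 264*(-1 - 264)) = 1/(2516 - 264*(-265)) = 1/(2516 + 69960) = 1/72476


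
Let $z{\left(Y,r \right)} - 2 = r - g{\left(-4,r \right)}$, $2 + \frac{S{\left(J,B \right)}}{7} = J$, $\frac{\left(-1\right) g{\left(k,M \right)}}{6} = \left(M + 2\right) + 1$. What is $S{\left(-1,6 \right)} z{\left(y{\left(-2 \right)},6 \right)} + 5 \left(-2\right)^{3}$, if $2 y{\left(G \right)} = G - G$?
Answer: $-1342$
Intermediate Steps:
$g{\left(k,M \right)} = -18 - 6 M$ ($g{\left(k,M \right)} = - 6 \left(\left(M + 2\right) + 1\right) = - 6 \left(\left(2 + M\right) + 1\right) = - 6 \left(3 + M\right) = -18 - 6 M$)
$y{\left(G \right)} = 0$ ($y{\left(G \right)} = \frac{G - G}{2} = \frac{1}{2} \cdot 0 = 0$)
$S{\left(J,B \right)} = -14 + 7 J$
$z{\left(Y,r \right)} = 20 + 7 r$ ($z{\left(Y,r \right)} = 2 + \left(r - \left(-18 - 6 r\right)\right) = 2 + \left(r + \left(18 + 6 r\right)\right) = 2 + \left(18 + 7 r\right) = 20 + 7 r$)
$S{\left(-1,6 \right)} z{\left(y{\left(-2 \right)},6 \right)} + 5 \left(-2\right)^{3} = \left(-14 + 7 \left(-1\right)\right) \left(20 + 7 \cdot 6\right) + 5 \left(-2\right)^{3} = \left(-14 - 7\right) \left(20 + 42\right) + 5 \left(-8\right) = \left(-21\right) 62 - 40 = -1302 - 40 = -1342$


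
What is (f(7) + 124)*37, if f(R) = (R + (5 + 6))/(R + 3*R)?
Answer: 64565/14 ≈ 4611.8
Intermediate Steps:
f(R) = (11 + R)/(4*R) (f(R) = (R + 11)/((4*R)) = (11 + R)*(1/(4*R)) = (11 + R)/(4*R))
(f(7) + 124)*37 = ((¼)*(11 + 7)/7 + 124)*37 = ((¼)*(⅐)*18 + 124)*37 = (9/14 + 124)*37 = (1745/14)*37 = 64565/14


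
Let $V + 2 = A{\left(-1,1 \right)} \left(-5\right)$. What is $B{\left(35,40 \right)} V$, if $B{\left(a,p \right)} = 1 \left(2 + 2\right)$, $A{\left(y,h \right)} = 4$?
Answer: $-88$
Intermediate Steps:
$B{\left(a,p \right)} = 4$ ($B{\left(a,p \right)} = 1 \cdot 4 = 4$)
$V = -22$ ($V = -2 + 4 \left(-5\right) = -2 - 20 = -22$)
$B{\left(35,40 \right)} V = 4 \left(-22\right) = -88$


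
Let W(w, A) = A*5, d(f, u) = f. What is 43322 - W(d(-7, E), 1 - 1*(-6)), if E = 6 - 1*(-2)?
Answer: 43287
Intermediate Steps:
E = 8 (E = 6 + 2 = 8)
W(w, A) = 5*A
43322 - W(d(-7, E), 1 - 1*(-6)) = 43322 - 5*(1 - 1*(-6)) = 43322 - 5*(1 + 6) = 43322 - 5*7 = 43322 - 1*35 = 43322 - 35 = 43287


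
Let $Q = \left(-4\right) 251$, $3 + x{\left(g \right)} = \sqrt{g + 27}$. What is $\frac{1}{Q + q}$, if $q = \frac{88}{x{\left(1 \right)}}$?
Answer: $- \frac{4703}{4653612} - \frac{11 \sqrt{7}}{1163403} \approx -0.0010356$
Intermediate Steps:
$x{\left(g \right)} = -3 + \sqrt{27 + g}$ ($x{\left(g \right)} = -3 + \sqrt{g + 27} = -3 + \sqrt{27 + g}$)
$Q = -1004$
$q = \frac{88}{-3 + 2 \sqrt{7}}$ ($q = \frac{88}{-3 + \sqrt{27 + 1}} = \frac{88}{-3 + \sqrt{28}} = \frac{88}{-3 + 2 \sqrt{7}} \approx 38.403$)
$\frac{1}{Q + q} = \frac{1}{-1004 + \left(\frac{264}{19} + \frac{176 \sqrt{7}}{19}\right)} = \frac{1}{- \frac{18812}{19} + \frac{176 \sqrt{7}}{19}}$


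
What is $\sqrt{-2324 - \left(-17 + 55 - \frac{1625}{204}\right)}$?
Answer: $\frac{i \sqrt{24491373}}{102} \approx 48.518 i$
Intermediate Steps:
$\sqrt{-2324 - \left(-17 + 55 - \frac{1625}{204}\right)} = \sqrt{-2324 - \frac{6127}{204}} = \sqrt{- \frac{480223}{204}} = \frac{i \sqrt{24491373}}{102}$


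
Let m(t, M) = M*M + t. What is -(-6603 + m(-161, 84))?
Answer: -292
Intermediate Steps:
m(t, M) = t + M² (m(t, M) = M² + t = t + M²)
-(-6603 + m(-161, 84)) = -(-6603 + (-161 + 84²)) = -(-6603 + (-161 + 7056)) = -(-6603 + 6895) = -1*292 = -292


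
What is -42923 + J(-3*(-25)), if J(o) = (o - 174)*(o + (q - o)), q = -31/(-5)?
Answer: -217684/5 ≈ -43537.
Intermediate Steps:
q = 31/5 (q = -31*(-⅕) = 31/5 ≈ 6.2000)
J(o) = -5394/5 + 31*o/5 (J(o) = (o - 174)*(o + (31/5 - o)) = (-174 + o)*(31/5) = -5394/5 + 31*o/5)
-42923 + J(-3*(-25)) = -42923 + (-5394/5 + 31*(-3*(-25))/5) = -42923 + (-5394/5 + (31/5)*75) = -42923 + (-5394/5 + 465) = -42923 - 3069/5 = -217684/5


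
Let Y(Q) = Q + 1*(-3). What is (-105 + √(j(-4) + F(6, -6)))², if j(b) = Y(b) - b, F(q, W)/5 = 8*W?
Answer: 10782 - 1890*I*√3 ≈ 10782.0 - 3273.6*I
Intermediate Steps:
Y(Q) = -3 + Q (Y(Q) = Q - 3 = -3 + Q)
F(q, W) = 40*W (F(q, W) = 5*(8*W) = 40*W)
j(b) = -3 (j(b) = (-3 + b) - b = -3)
(-105 + √(j(-4) + F(6, -6)))² = (-105 + √(-3 + 40*(-6)))² = (-105 + √(-3 - 240))² = (-105 + √(-243))² = (-105 + 9*I*√3)²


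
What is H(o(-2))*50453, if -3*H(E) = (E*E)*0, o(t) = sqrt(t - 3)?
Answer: 0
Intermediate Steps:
o(t) = sqrt(-3 + t)
H(E) = 0 (H(E) = -E*E*0/3 = -E**2*0/3 = -1/3*0 = 0)
H(o(-2))*50453 = 0*50453 = 0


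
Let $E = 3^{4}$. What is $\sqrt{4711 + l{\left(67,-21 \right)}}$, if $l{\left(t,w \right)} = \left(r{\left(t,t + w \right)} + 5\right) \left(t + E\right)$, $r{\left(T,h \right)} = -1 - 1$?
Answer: $\sqrt{5155} \approx 71.798$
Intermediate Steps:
$r{\left(T,h \right)} = -2$ ($r{\left(T,h \right)} = -1 - 1 = -2$)
$E = 81$
$l{\left(t,w \right)} = 243 + 3 t$ ($l{\left(t,w \right)} = \left(-2 + 5\right) \left(t + 81\right) = 3 \left(81 + t\right) = 243 + 3 t$)
$\sqrt{4711 + l{\left(67,-21 \right)}} = \sqrt{4711 + \left(243 + 3 \cdot 67\right)} = \sqrt{4711 + \left(243 + 201\right)} = \sqrt{4711 + 444} = \sqrt{5155}$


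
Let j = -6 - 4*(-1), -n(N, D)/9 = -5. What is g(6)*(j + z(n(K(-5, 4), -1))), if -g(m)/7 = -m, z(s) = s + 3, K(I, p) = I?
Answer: 1932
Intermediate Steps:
n(N, D) = 45 (n(N, D) = -9*(-5) = 45)
z(s) = 3 + s
j = -2 (j = -6 + 4 = -2)
g(m) = 7*m (g(m) = -(-7)*m = 7*m)
g(6)*(j + z(n(K(-5, 4), -1))) = (7*6)*(-2 + (3 + 45)) = 42*(-2 + 48) = 42*46 = 1932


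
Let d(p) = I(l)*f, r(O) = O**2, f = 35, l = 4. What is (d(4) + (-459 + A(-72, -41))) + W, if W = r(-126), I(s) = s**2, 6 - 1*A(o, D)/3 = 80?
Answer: 15755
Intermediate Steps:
A(o, D) = -222 (A(o, D) = 18 - 3*80 = 18 - 240 = -222)
W = 15876 (W = (-126)**2 = 15876)
d(p) = 560 (d(p) = 4**2*35 = 16*35 = 560)
(d(4) + (-459 + A(-72, -41))) + W = (560 + (-459 - 222)) + 15876 = (560 - 681) + 15876 = -121 + 15876 = 15755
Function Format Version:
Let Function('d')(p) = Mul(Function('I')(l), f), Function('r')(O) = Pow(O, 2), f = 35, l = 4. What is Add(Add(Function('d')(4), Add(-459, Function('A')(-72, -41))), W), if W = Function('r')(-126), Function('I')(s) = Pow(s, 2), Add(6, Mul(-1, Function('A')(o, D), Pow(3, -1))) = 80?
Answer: 15755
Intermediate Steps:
Function('A')(o, D) = -222 (Function('A')(o, D) = Add(18, Mul(-3, 80)) = Add(18, -240) = -222)
W = 15876 (W = Pow(-126, 2) = 15876)
Function('d')(p) = 560 (Function('d')(p) = Mul(Pow(4, 2), 35) = Mul(16, 35) = 560)
Add(Add(Function('d')(4), Add(-459, Function('A')(-72, -41))), W) = Add(Add(560, Add(-459, -222)), 15876) = Add(Add(560, -681), 15876) = Add(-121, 15876) = 15755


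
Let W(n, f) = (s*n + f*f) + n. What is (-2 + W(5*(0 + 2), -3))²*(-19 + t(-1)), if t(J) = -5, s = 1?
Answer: -17496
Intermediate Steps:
W(n, f) = f² + 2*n (W(n, f) = (1*n + f*f) + n = (n + f²) + n = f² + 2*n)
(-2 + W(5*(0 + 2), -3))²*(-19 + t(-1)) = (-2 + ((-3)² + 2*(5*(0 + 2))))²*(-19 - 5) = (-2 + (9 + 2*(5*2)))²*(-24) = (-2 + (9 + 2*10))²*(-24) = (-2 + (9 + 20))²*(-24) = (-2 + 29)²*(-24) = 27²*(-24) = 729*(-24) = -17496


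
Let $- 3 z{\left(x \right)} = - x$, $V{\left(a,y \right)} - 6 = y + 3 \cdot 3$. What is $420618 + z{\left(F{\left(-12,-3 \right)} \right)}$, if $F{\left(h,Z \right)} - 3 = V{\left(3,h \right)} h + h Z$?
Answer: $420619$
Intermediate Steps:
$V{\left(a,y \right)} = 15 + y$ ($V{\left(a,y \right)} = 6 + \left(y + 3 \cdot 3\right) = 6 + \left(y + 9\right) = 6 + \left(9 + y\right) = 15 + y$)
$F{\left(h,Z \right)} = 3 + Z h + h \left(15 + h\right)$ ($F{\left(h,Z \right)} = 3 + \left(\left(15 + h\right) h + h Z\right) = 3 + \left(h \left(15 + h\right) + Z h\right) = 3 + \left(Z h + h \left(15 + h\right)\right) = 3 + Z h + h \left(15 + h\right)$)
$z{\left(x \right)} = \frac{x}{3}$ ($z{\left(x \right)} = - \frac{\left(-1\right) x}{3} = \frac{x}{3}$)
$420618 + z{\left(F{\left(-12,-3 \right)} \right)} = 420618 + \frac{3 - -36 - 12 \left(15 - 12\right)}{3} = 420618 + \frac{3 + 36 - 36}{3} = 420618 + \frac{1}{3} \cdot 3 = 420618 + 1 = 420619$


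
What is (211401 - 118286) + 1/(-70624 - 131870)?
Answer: 18855228809/202494 ≈ 93115.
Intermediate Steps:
(211401 - 118286) + 1/(-70624 - 131870) = 93115 + 1/(-202494) = 93115 - 1/202494 = 18855228809/202494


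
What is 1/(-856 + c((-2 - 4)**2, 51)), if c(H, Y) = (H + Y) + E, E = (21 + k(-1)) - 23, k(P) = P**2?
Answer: -1/770 ≈ -0.0012987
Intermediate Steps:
E = -1 (E = (21 + (-1)**2) - 23 = (21 + 1) - 23 = 22 - 23 = -1)
c(H, Y) = -1 + H + Y (c(H, Y) = (H + Y) - 1 = -1 + H + Y)
1/(-856 + c((-2 - 4)**2, 51)) = 1/(-856 + (-1 + (-2 - 4)**2 + 51)) = 1/(-856 + (-1 + (-6)**2 + 51)) = 1/(-856 + (-1 + 36 + 51)) = 1/(-856 + 86) = 1/(-770) = -1/770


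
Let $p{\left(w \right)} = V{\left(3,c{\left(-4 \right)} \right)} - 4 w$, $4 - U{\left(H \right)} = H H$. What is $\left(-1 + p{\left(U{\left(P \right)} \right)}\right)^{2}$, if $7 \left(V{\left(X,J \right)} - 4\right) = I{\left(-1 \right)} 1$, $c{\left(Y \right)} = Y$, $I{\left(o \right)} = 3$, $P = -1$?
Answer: $\frac{3600}{49} \approx 73.469$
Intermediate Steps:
$V{\left(X,J \right)} = \frac{31}{7}$ ($V{\left(X,J \right)} = 4 + \frac{3 \cdot 1}{7} = 4 + \frac{1}{7} \cdot 3 = 4 + \frac{3}{7} = \frac{31}{7}$)
$U{\left(H \right)} = 4 - H^{2}$ ($U{\left(H \right)} = 4 - H H = 4 - H^{2}$)
$p{\left(w \right)} = \frac{31}{7} - 4 w$
$\left(-1 + p{\left(U{\left(P \right)} \right)}\right)^{2} = \left(-1 + \left(\frac{31}{7} - 4 \left(4 - \left(-1\right)^{2}\right)\right)\right)^{2} = \left(-1 + \left(\frac{31}{7} - 4 \left(4 - 1\right)\right)\right)^{2} = \left(-1 + \left(\frac{31}{7} - 12\right)\right)^{2} = \left(-1 - \frac{53}{7}\right)^{2} = \left(- \frac{60}{7}\right)^{2} = \frac{3600}{49}$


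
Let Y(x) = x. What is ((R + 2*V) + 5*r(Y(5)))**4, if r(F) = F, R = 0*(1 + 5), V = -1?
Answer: 279841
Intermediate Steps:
R = 0 (R = 0*6 = 0)
((R + 2*V) + 5*r(Y(5)))**4 = ((0 + 2*(-1)) + 5*5)**4 = ((0 - 2) + 25)**4 = (-2 + 25)**4 = 23**4 = 279841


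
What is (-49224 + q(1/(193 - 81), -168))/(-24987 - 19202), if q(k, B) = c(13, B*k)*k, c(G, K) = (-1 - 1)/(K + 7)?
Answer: 15160993/13610212 ≈ 1.1139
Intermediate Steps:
c(G, K) = -2/(7 + K)
q(k, B) = -2*k/(7 + B*k) (q(k, B) = (-2/(7 + B*k))*k = -2*k/(7 + B*k))
(-49224 + q(1/(193 - 81), -168))/(-24987 - 19202) = (-49224 - 2/((193 - 81)*(7 - 168/(193 - 81))))/(-24987 - 19202) = (-49224 - 2/(112*(7 - 168/112)))/(-44189) = (-49224 - 2*1/112/(7 - 168*1/112))*(-1/44189) = (-49224 - 2*1/112/(7 - 3/2))*(-1/44189) = (-49224 - 2*1/112/11/2)*(-1/44189) = (-49224 - 2*1/112*2/11)*(-1/44189) = (-49224 - 1/308)*(-1/44189) = -15160993/308*(-1/44189) = 15160993/13610212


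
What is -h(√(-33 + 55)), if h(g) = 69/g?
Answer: -69*√22/22 ≈ -14.711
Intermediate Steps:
-h(√(-33 + 55)) = -69/(√(-33 + 55)) = -69/(√22) = -69*√22/22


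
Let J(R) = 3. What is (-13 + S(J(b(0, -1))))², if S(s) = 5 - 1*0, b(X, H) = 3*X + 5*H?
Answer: 64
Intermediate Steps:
S(s) = 5 (S(s) = 5 + 0 = 5)
(-13 + S(J(b(0, -1))))² = (-13 + 5)² = (-8)² = 64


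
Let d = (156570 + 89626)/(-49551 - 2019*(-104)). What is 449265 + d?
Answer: 72073583821/160425 ≈ 4.4927e+5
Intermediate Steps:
d = 246196/160425 (d = 246196/(-49551 + 209976) = 246196/160425 ≈ 1.5346)
449265 + d = 449265 + 246196/160425 = 72073583821/160425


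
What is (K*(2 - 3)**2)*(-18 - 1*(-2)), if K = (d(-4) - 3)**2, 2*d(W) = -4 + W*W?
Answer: -144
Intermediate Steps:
d(W) = -2 + W**2/2 (d(W) = (-4 + W*W)/2 = (-4 + W**2)/2 = -2 + W**2/2)
K = 9 (K = ((-2 + (1/2)*(-4)**2) - 3)**2 = ((-2 + (1/2)*16) - 3)**2 = ((-2 + 8) - 3)**2 = (6 - 3)**2 = 3**2 = 9)
(K*(2 - 3)**2)*(-18 - 1*(-2)) = (9*(2 - 3)**2)*(-18 - 1*(-2)) = (9*(-1)**2)*(-18 + 2) = (9*1)*(-16) = 9*(-16) = -144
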